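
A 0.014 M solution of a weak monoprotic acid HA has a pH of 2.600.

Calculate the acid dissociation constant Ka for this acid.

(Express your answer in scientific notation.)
K_a = 5.49e-04

[H⁺] = 10^(−pH) = 10^(−2.600) = 2.512e-03 M. For HA ⇌ H⁺ + A⁻, Ka = x²/(C − x) = (2.512e-03)²/(0.014 − 2.512e-03) = 5.49e-04.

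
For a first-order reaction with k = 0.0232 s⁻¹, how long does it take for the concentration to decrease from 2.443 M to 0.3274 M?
86.63 s

From ln[A] = ln[A]₀ - k·t: t = ln([A]₀/[A])/k = ln(2.443/0.3274)/0.0232 = ln(7.4618)/0.0232 = 2.0098/0.0232 = 86.63 s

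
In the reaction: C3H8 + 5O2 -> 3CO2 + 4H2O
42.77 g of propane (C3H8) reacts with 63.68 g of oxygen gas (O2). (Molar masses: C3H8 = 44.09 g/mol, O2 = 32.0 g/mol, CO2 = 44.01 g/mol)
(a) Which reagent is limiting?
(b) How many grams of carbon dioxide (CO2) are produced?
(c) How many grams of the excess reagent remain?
(a) O2, (b) 52.55 g, (c) 25.22 g

Moles of C3H8 = 42.77 g ÷ 44.09 g/mol = 0.970061 mol
Moles of O2 = 63.68 g ÷ 32.0 g/mol = 1.99 mol
Moles ÷ coefficient: C3H8: 0.970061/1 = 0.9701, O2: 1.99/5 = 0.398
(a) O2 has the smaller value, so O2 is the limiting reagent.
(b) Moles of CO2 = 1.99 mol O2 × (3/5) = 1.194 mol; mass = 1.194 mol × 44.01 g/mol = 52.55 g
(c) C3H8 consumed = 1.99 × (1/5) = 0.398 mol; remaining = 0.970061 − 0.398 = 0.572061 mol; mass = 0.572061 mol × 44.09 g/mol = 25.22 g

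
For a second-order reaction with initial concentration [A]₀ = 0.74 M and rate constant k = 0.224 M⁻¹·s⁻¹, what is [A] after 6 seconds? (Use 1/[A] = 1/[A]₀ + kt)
0.3710 M

1/[A] = 1/[A]₀ + k·t = 1/0.74 + (0.224)·(6) = 1.3514 + 1.3440 = 2.6954
[A] = 1/2.6954 = 0.3710 M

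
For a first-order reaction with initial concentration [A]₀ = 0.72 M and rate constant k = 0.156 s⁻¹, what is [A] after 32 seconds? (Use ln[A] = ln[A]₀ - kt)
0.0049 M

ln[A] = ln[A]₀ - k·t = ln(0.72) - (0.156)·(32) = -0.3285 - 4.9920 = -5.3205
[A] = e^(-5.3205) = 0.0049 M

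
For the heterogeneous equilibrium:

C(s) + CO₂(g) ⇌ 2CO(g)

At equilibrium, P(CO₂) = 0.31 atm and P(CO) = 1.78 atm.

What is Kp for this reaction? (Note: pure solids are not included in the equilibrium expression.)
K_p = 10.221

Solid C is excluded.
Kp = P(CO)²/P(CO₂) = (1.78)²/0.31 = 3.168/0.31 = 10.221.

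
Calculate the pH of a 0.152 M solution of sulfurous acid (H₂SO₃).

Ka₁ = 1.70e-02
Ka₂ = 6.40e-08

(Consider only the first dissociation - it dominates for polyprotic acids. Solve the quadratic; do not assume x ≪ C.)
pH = 1.37

x² + Ka₁·x − Ka₁·C = 0 with Ka₁ = 1.70e-02, C = 0.152.
x = (−Ka₁ + √(Ka₁² + 4·Ka₁·C))/2 = 4.3039e-02 M, so pH = 1.37.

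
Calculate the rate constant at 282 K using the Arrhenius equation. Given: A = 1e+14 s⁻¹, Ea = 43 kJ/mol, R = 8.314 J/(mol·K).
1.08e+06 s⁻¹

k = A·exp(-Ea/(R·T)) = 1e+14·exp(-43000/(8.314·282)) = 1e+14·exp(-18.3404) = 1e+14·1.0836e-08 = 1.08e+06 s⁻¹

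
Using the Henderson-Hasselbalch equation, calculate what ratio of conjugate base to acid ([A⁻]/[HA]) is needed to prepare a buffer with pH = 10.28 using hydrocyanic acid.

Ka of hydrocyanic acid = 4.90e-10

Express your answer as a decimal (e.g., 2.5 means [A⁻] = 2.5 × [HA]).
[A⁻]/[HA] = 9.337

pKa = −log(4.90e-10) = 9.3098. pH = pKa + log([A⁻]/[HA]). 10.28 = 9.3098 + log(ratio). log(ratio) = 10.28 − 9.3098 = 0.9702. ratio = 10^(0.9702) = 9.337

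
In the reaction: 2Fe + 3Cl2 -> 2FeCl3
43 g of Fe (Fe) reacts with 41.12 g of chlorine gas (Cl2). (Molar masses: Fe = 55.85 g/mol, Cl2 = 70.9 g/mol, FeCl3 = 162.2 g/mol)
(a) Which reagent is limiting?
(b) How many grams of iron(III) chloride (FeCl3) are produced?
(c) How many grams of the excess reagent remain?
(a) Cl2, (b) 62.71 g, (c) 21.41 g

Moles of Fe = 43 g ÷ 55.85 g/mol = 0.769919 mol
Moles of Cl2 = 41.12 g ÷ 70.9 g/mol = 0.579972 mol
Moles ÷ coefficient: Fe: 0.769919/2 = 0.385, Cl2: 0.579972/3 = 0.1933
(a) Cl2 has the smaller value, so Cl2 is the limiting reagent.
(b) Moles of FeCl3 = 0.579972 mol Cl2 × (2/3) = 0.386648 mol; mass = 0.386648 mol × 162.2 g/mol = 62.71 g
(c) Fe consumed = 0.579972 × (2/3) = 0.386648 mol; remaining = 0.769919 − 0.386648 = 0.383272 mol; mass = 0.383272 mol × 55.85 g/mol = 21.41 g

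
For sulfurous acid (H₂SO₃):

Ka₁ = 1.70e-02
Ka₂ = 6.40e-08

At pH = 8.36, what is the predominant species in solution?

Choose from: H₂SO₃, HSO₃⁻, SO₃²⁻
SO₃²⁻

pKa1 = 1.77, pKa2 = 7.19. Each pKa is the crossover between adjacent species; pH = 8.36 lies in the region where SO₃²⁻ predominates.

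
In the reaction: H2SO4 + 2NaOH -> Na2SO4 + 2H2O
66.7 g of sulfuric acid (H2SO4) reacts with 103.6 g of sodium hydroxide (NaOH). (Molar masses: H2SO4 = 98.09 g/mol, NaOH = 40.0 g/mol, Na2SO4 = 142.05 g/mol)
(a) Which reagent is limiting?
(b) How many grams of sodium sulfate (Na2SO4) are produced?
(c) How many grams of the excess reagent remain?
(a) H2SO4, (b) 96.59 g, (c) 49.2 g

Moles of H2SO4 = 66.7 g ÷ 98.09 g/mol = 0.679988 mol
Moles of NaOH = 103.6 g ÷ 40.0 g/mol = 2.59 mol
Moles ÷ coefficient: H2SO4: 0.679988/1 = 0.68, NaOH: 2.59/2 = 1.295
(a) H2SO4 has the smaller value, so H2SO4 is the limiting reagent.
(b) Moles of Na2SO4 = 0.679988 mol H2SO4 × (1/1) = 0.679988 mol; mass = 0.679988 mol × 142.05 g/mol = 96.59 g
(c) NaOH consumed = 0.679988 × (2/1) = 1.35998 mol; remaining = 2.59 − 1.35998 = 1.23002 mol; mass = 1.23002 mol × 40.0 g/mol = 49.2 g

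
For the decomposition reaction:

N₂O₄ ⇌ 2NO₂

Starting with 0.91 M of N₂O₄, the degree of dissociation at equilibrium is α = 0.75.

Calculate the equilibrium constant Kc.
K_c = 8.1900

x = α·[A]₀ = 0.75 × 0.91 = 0.6825 M dissociated.
At eq: [N₂O₄] = 0.91 − 0.6825 = 0.2275 M; [NO₂] = 2x = 1.365 M.
Kc = [NO₂]²/[N₂O₄] = (1.365)²/0.2275 = 8.19.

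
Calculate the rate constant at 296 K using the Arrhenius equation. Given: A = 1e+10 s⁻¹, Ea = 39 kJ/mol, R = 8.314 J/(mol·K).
1.31e+03 s⁻¹

k = A·exp(-Ea/(R·T)) = 1e+10·exp(-39000/(8.314·296)) = 1e+10·exp(-15.8476) = 1e+10·1.3106e-07 = 1.31e+03 s⁻¹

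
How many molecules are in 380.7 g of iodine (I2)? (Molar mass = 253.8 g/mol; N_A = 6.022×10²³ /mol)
Moles = 380.7 g ÷ 253.8 g/mol = 1.5 mol
Molecules = 1.5 mol × 6.022×10²³ /mol = 9.033e+23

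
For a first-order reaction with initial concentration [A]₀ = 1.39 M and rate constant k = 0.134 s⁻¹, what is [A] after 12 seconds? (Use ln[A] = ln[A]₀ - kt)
0.2784 M

ln[A] = ln[A]₀ - k·t = ln(1.39) - (0.134)·(12) = 0.3293 - 1.6080 = -1.2787
[A] = e^(-1.2787) = 0.2784 M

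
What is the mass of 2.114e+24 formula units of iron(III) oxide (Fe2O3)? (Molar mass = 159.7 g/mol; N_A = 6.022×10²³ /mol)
Moles = 2.114e+24 ÷ 6.022×10²³ = 3.51046 mol
Mass = 3.51046 mol × 159.7 g/mol = 560.6 g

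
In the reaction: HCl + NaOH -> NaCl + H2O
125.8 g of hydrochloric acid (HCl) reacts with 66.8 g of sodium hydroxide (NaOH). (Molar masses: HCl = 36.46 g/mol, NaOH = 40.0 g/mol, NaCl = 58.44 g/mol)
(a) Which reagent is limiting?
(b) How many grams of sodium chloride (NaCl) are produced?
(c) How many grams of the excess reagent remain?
(a) NaOH, (b) 97.59 g, (c) 64.91 g

Moles of HCl = 125.8 g ÷ 36.46 g/mol = 3.45036 mol
Moles of NaOH = 66.8 g ÷ 40.0 g/mol = 1.67 mol
Moles ÷ coefficient: HCl: 3.45036/1 = 3.45, NaOH: 1.67/1 = 1.67
(a) NaOH has the smaller value, so NaOH is the limiting reagent.
(b) Moles of NaCl = 1.67 mol NaOH × (1/1) = 1.67 mol; mass = 1.67 mol × 58.44 g/mol = 97.59 g
(c) HCl consumed = 1.67 × (1/1) = 1.67 mol; remaining = 3.45036 − 1.67 = 1.78036 mol; mass = 1.78036 mol × 36.46 g/mol = 64.91 g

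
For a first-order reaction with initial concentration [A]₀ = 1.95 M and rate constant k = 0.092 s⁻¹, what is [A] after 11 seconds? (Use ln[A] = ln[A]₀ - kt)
0.7088 M

ln[A] = ln[A]₀ - k·t = ln(1.95) - (0.092)·(11) = 0.6678 - 1.0120 = -0.3442
[A] = e^(-0.3442) = 0.7088 M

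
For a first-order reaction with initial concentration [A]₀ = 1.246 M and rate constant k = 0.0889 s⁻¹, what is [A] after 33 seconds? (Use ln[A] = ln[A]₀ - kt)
0.0663 M

ln[A] = ln[A]₀ - k·t = ln(1.246) - (0.0889)·(33) = 0.2199 - 2.9337 = -2.7138
[A] = e^(-2.7138) = 0.0663 M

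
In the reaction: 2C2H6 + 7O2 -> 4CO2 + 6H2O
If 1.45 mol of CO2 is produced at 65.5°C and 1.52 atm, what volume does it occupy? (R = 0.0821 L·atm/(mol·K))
T = 65.5°C + 273.15 = 338.65 K
V = nRT/P = (1.45 × 0.0821 × 338.65) / 1.52
V = 26.52 L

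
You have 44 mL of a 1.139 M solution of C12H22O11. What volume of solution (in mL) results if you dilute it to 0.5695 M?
Using M₁V₁ = M₂V₂:
1.139 × 44 = 0.5695 × V₂
V₂ = (1.139 × 44) / 0.5695 = 88 mL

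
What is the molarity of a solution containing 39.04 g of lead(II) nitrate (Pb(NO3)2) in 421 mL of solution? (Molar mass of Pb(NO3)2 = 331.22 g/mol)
Moles of Pb(NO3)2 = 39.04 g ÷ 331.22 g/mol = 0.117867 mol
Volume = 421 mL = 0.421 L
Molarity = 0.117867 mol ÷ 0.421 L = 0.28 M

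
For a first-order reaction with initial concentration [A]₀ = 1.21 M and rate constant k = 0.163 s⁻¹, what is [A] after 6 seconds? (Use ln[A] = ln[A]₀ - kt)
0.4550 M

ln[A] = ln[A]₀ - k·t = ln(1.21) - (0.163)·(6) = 0.1906 - 0.9780 = -0.7874
[A] = e^(-0.7874) = 0.4550 M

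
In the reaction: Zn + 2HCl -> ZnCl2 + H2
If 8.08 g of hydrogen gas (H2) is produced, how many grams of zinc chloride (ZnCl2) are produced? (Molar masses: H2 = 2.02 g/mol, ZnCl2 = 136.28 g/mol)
Moles of H2 = 8.08 g ÷ 2.02 g/mol = 4 mol
Mole ratio: 1 mol ZnCl2 / 1 mol H2
Moles of ZnCl2 = 4 × (1/1) = 4 mol
Mass of ZnCl2 = 4 mol × 136.28 g/mol = 545.1 g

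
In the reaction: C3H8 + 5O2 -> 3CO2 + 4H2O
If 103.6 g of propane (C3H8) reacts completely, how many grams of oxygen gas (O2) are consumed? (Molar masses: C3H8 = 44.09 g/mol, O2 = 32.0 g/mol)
Moles of C3H8 = 103.6 g ÷ 44.09 g/mol = 2.34974 mol
Mole ratio: 5 mol O2 / 1 mol C3H8
Moles of O2 = 2.34974 × (5/1) = 11.7487 mol
Mass of O2 = 11.7487 mol × 32.0 g/mol = 376 g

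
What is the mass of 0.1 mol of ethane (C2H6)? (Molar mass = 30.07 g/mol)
Mass = 0.1 mol × 30.07 g/mol = 3.007 g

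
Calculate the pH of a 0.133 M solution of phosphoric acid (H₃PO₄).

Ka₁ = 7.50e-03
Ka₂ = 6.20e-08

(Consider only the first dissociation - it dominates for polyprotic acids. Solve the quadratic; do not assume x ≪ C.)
pH = 1.55

x² + Ka₁·x − Ka₁·C = 0 with Ka₁ = 7.50e-03, C = 0.133.
x = (−Ka₁ + √(Ka₁² + 4·Ka₁·C))/2 = 2.8055e-02 M, so pH = 1.55.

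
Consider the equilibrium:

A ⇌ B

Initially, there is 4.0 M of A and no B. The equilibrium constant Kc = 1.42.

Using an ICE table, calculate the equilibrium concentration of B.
[B] = 2.347 M

ICE: [A] = 4.0 − x, [B] = x.
Kc = x/(4.0 − x) = 1.42 ⇒ x = 1.42·4.0/(1 + 1.42) = 5.68/2.42 = 2.347.
[B] = x = 2.347 M.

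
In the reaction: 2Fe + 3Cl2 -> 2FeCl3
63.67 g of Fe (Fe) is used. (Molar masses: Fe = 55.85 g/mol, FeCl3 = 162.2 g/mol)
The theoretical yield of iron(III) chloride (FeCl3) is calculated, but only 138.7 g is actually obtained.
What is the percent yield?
Moles of Fe = 63.67 g ÷ 55.85 g/mol = 1.14002 mol
Mole ratio: 2 mol FeCl3 / 2 mol Fe
Moles of FeCl3 = 1.14002 × (2/2) = 1.14002 mol
Theoretical yield = 1.14002 mol × 162.2 g/mol = 184.91 g
Actual yield = 138.7 g
Percent yield = (138.7 / 184.91) × 100% = 75.0%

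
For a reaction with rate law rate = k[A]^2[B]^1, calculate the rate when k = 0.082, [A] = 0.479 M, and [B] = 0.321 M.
0.006039 M/s

rate = k·[A]^2·[B]^1 = 0.082·(0.479)^2·(0.321)^1 = 0.082·0.229441·0.321 = 0.006039 M/s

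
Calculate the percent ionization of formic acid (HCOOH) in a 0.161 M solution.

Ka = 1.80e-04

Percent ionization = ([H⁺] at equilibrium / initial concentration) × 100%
Percent ionization = 3.29%

Let x = [H⁺]. Ka = x²/(C - x) ⇒ x² + (1.80e-04)x - (1.80e-04)(0.161) = 0. x = 5.2941e-03. Percent = (5.2941e-03/0.161) × 100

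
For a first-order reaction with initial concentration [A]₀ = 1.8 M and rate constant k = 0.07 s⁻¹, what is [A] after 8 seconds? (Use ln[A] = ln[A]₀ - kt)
1.0282 M

ln[A] = ln[A]₀ - k·t = ln(1.8) - (0.07)·(8) = 0.5878 - 0.5600 = 0.0278
[A] = e^(0.0278) = 1.0282 M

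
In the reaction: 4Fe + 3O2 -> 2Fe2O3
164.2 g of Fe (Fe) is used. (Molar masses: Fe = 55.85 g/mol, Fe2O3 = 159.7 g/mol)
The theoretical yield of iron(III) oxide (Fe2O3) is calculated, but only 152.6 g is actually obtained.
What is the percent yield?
Moles of Fe = 164.2 g ÷ 55.85 g/mol = 2.94002 mol
Mole ratio: 2 mol Fe2O3 / 4 mol Fe
Moles of Fe2O3 = 2.94002 × (2/4) = 1.47001 mol
Theoretical yield = 1.47001 mol × 159.7 g/mol = 234.76 g
Actual yield = 152.6 g
Percent yield = (152.6 / 234.76) × 100% = 65.0%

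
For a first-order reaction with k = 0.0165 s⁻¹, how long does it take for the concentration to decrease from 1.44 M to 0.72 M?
42.01 s

From ln[A] = ln[A]₀ - k·t: t = ln([A]₀/[A])/k = ln(1.44/0.72)/0.0165 = ln(2.0000)/0.0165 = 0.6931/0.0165 = 42.01 s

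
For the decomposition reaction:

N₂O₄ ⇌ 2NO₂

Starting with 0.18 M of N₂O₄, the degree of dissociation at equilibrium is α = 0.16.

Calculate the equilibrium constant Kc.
K_c = 0.0219

x = α·[A]₀ = 0.16 × 0.18 = 0.0288 M dissociated.
At eq: [N₂O₄] = 0.18 − 0.0288 = 0.1512 M; [NO₂] = 2x = 0.0576 M.
Kc = [NO₂]²/[N₂O₄] = (0.0576)²/0.1512 = 0.02194.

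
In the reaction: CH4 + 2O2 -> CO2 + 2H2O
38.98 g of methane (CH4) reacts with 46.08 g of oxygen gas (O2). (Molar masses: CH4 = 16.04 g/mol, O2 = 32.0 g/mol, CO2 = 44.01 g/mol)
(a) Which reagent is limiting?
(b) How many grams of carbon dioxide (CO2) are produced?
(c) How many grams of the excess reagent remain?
(a) O2, (b) 31.69 g, (c) 27.43 g

Moles of CH4 = 38.98 g ÷ 16.04 g/mol = 2.43017 mol
Moles of O2 = 46.08 g ÷ 32.0 g/mol = 1.44 mol
Moles ÷ coefficient: CH4: 2.43017/1 = 2.43, O2: 1.44/2 = 0.72
(a) O2 has the smaller value, so O2 is the limiting reagent.
(b) Moles of CO2 = 1.44 mol O2 × (1/2) = 0.72 mol; mass = 0.72 mol × 44.01 g/mol = 31.69 g
(c) CH4 consumed = 1.44 × (1/2) = 0.72 mol; remaining = 2.43017 − 0.72 = 1.71017 mol; mass = 1.71017 mol × 16.04 g/mol = 27.43 g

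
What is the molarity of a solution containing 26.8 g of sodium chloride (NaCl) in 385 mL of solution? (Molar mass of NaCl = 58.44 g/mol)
Moles of NaCl = 26.8 g ÷ 58.44 g/mol = 0.45859 mol
Volume = 385 mL = 0.385 L
Molarity = 0.45859 mol ÷ 0.385 L = 1.191 M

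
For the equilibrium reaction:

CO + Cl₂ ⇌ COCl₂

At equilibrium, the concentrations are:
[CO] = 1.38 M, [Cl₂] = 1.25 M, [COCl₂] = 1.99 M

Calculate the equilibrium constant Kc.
K_c = 1.1536

Kc = ([COCl₂]) / ([CO] × [Cl₂])
   = ((1.99)) / ((1.38)·(1.25))
   = 1.99 / 1.725 = 1.1536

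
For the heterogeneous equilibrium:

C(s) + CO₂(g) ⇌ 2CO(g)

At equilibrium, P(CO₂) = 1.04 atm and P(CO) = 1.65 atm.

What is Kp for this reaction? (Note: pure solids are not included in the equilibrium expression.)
K_p = 2.618

Solid C is excluded.
Kp = P(CO)²/P(CO₂) = (1.65)²/1.04 = 2.722/1.04 = 2.618.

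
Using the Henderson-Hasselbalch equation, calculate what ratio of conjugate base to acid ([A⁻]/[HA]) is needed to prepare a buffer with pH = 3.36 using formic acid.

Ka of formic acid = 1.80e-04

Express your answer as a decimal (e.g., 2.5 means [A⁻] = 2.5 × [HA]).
[A⁻]/[HA] = 0.412

pKa = −log(1.80e-04) = 3.7447. pH = pKa + log([A⁻]/[HA]). 3.36 = 3.7447 + log(ratio). log(ratio) = 3.36 − 3.7447 = -0.3847. ratio = 10^(-0.3847) = 0.412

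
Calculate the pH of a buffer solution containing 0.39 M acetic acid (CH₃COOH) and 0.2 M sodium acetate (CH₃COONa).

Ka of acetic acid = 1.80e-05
pH = 4.45

pKa = -log(1.80e-05) = 4.74. pH = pKa + log([A⁻]/[HA]) = 4.74 + log(0.2/0.39)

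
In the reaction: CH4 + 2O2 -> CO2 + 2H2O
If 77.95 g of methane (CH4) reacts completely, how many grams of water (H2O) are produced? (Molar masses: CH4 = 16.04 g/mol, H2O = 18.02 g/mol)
Moles of CH4 = 77.95 g ÷ 16.04 g/mol = 4.85973 mol
Mole ratio: 2 mol H2O / 1 mol CH4
Moles of H2O = 4.85973 × (2/1) = 9.71945 mol
Mass of H2O = 9.71945 mol × 18.02 g/mol = 175.1 g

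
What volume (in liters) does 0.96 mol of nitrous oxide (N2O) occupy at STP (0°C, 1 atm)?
At STP, 1 mol of gas occupies 22.4 L
Volume = 0.96 mol × 22.4 L/mol = 21.50 L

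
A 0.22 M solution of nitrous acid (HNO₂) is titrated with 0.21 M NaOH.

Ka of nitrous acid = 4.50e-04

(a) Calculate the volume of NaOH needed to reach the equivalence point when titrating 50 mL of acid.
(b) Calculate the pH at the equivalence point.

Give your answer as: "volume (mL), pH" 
V = 52.4 mL, pH = 8.19

(a) At equivalence: moles acid = moles base.
moles acid = 0.22 × 0.05 = 0.011 mol; V_NaOH = 0.011/0.21 = 0.05238 L = 52.4 mL.
(b) At equivalence, all acid → conjugate base A⁻ at [A⁻] = 0.011/0.1024 = 0.1074 M.
Kb = Kw/Ka = 1.0e-14/4.50e-04 = 2.222e-11; [OH⁻] = √(Kb·[A⁻]) = 1.545e-06; pOH = 5.81; pH = 14 − pOH = 8.19.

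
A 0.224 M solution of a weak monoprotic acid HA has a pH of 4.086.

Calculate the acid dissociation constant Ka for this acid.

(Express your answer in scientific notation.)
K_a = 3.01e-08

[H⁺] = 10^(−pH) = 10^(−4.086) = 8.204e-05 M. For HA ⇌ H⁺ + A⁻, Ka = x²/(C − x) = (8.204e-05)²/(0.224 − 8.204e-05) = 3.01e-08.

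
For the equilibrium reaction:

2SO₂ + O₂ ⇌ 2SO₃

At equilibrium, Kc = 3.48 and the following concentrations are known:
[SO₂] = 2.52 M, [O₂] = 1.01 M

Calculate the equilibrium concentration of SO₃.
[SO₃] = 4.7244 M

Kc = ([SO₃]^2) / ([SO₂]^2 × [O₂]) = 3.48
[SO₃]^2 = Kc · (reactant terms)/(other product terms) = 3.48 · 6.4139 / 1 = 22.32
[SO₃] = (22.32)^(1/2) = 4.7244 M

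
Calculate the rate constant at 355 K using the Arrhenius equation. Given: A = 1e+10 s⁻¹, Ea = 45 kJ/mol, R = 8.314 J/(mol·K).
2.39e+03 s⁻¹

k = A·exp(-Ea/(R·T)) = 1e+10·exp(-45000/(8.314·355)) = 1e+10·exp(-15.2466) = 1e+10·2.3904e-07 = 2.39e+03 s⁻¹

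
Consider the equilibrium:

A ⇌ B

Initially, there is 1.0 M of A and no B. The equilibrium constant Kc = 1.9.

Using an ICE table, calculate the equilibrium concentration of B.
[B] = 0.655 M

ICE: [A] = 1.0 − x, [B] = x.
Kc = x/(1.0 − x) = 1.9 ⇒ x = 1.9·1.0/(1 + 1.9) = 1.9/2.9 = 0.6552.
[B] = x = 0.655 M.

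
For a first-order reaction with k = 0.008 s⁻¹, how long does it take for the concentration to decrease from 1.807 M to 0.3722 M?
197.50 s

From ln[A] = ln[A]₀ - k·t: t = ln([A]₀/[A])/k = ln(1.807/0.3722)/0.008 = ln(4.8549)/0.008 = 1.5800/0.008 = 197.50 s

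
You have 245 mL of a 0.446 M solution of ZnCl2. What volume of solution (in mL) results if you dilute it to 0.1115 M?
Using M₁V₁ = M₂V₂:
0.446 × 245 = 0.1115 × V₂
V₂ = (0.446 × 245) / 0.1115 = 980 mL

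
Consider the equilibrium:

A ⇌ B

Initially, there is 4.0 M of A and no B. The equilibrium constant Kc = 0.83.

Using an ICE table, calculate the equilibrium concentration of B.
[B] = 1.814 M

ICE: [A] = 4.0 − x, [B] = x.
Kc = x/(4.0 − x) = 0.83 ⇒ x = 0.83·4.0/(1 + 0.83) = 3.32/1.83 = 1.814.
[B] = x = 1.814 M.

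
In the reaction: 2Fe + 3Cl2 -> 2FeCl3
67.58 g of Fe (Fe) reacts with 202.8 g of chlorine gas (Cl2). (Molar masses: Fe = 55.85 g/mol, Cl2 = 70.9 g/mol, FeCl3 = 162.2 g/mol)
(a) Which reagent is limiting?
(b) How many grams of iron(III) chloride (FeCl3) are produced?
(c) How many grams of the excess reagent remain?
(a) Fe, (b) 196.3 g, (c) 74.11 g

Moles of Fe = 67.58 g ÷ 55.85 g/mol = 1.21003 mol
Moles of Cl2 = 202.8 g ÷ 70.9 g/mol = 2.86037 mol
Moles ÷ coefficient: Fe: 1.21003/2 = 0.605, Cl2: 2.86037/3 = 0.9535
(a) Fe has the smaller value, so Fe is the limiting reagent.
(b) Moles of FeCl3 = 1.21003 mol Fe × (2/2) = 1.21003 mol; mass = 1.21003 mol × 162.2 g/mol = 196.3 g
(c) Cl2 consumed = 1.21003 × (3/2) = 1.81504 mol; remaining = 2.86037 − 1.81504 = 1.04533 mol; mass = 1.04533 mol × 70.9 g/mol = 74.11 g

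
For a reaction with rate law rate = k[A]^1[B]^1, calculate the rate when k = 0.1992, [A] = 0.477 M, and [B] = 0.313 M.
0.02974 M/s

rate = k·[A]^1·[B]^1 = 0.1992·(0.477)^1·(0.313)^1 = 0.1992·0.477·0.313 = 0.02974 M/s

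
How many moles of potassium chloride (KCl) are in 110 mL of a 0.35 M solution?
Moles = Molarity × Volume (L)
Moles = 0.35 M × 0.11 L = 0.0385 mol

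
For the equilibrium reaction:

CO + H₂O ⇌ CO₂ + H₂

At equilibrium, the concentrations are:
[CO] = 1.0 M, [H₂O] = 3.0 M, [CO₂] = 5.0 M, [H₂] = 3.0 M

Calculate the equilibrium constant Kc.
K_c = 5.0000

Kc = ([CO₂] × [H₂]) / ([CO] × [H₂O])
   = ((5.0)·(3.0)) / ((1.0)·(3.0))
   = 15 / 3 = 5.0000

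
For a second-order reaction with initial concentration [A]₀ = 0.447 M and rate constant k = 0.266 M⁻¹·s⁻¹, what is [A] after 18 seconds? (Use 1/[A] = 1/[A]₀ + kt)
0.1423 M

1/[A] = 1/[A]₀ + k·t = 1/0.447 + (0.266)·(18) = 2.2371 + 4.7880 = 7.0251
[A] = 1/7.0251 = 0.1423 M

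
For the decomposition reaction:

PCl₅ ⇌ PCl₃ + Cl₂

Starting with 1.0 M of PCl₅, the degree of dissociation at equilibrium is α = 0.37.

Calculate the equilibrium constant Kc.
K_c = 0.2173

x = α·[A]₀ = 0.37 × 1.0 = 0.37 M dissociated.
At eq: [PCl₅] = 1.0 − 0.37 = 0.63 M; [PCl₃] = [Cl₂] = x = 0.37 M.
Kc = [PCl₃][Cl₂]/[PCl₅] = (0.37)²/0.63 = 0.2173.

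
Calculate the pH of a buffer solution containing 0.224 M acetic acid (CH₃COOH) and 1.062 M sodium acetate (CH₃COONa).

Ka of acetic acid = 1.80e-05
pH = 5.42

pKa = -log(1.80e-05) = 4.74. pH = pKa + log([A⁻]/[HA]) = 4.74 + log(1.062/0.224)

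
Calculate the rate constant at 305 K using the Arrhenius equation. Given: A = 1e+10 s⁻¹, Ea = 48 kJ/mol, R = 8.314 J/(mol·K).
6.01e+01 s⁻¹

k = A·exp(-Ea/(R·T)) = 1e+10·exp(-48000/(8.314·305)) = 1e+10·exp(-18.9292) = 1e+10·6.0141e-09 = 6.01e+01 s⁻¹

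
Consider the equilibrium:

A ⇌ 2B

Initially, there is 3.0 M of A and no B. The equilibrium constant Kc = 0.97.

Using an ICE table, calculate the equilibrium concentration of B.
[B] = 1.481 M

ICE: [A] = 3.0 − x, [B] = 2x.
Kc = (2x)²/(3.0 − x) = 0.97 ⇒ 4x² + 0.97x − 2.91 = 0.
x = (−0.97 + √(0.97² + 4·4·2.91))/(2·4) = (−0.97 + √47.501)/8 = 0.74026.
[B] = 2x = 1.481 M.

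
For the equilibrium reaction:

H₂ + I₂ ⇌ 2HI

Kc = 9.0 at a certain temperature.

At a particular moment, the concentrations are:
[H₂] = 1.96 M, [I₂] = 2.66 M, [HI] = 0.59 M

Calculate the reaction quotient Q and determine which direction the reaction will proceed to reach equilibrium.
Q = 0.067, Q < K, reaction proceeds forward (toward products)

Q = ([HI]^2) / ([H₂] × [I₂])
  = ((0.59)^2) / ((1.96)·(2.66)) = 0.3481/5.2136 = 0.06677
Since Q = 0.06677 < Kc = 9.0, the reaction proceeds forward (toward products) to reach equilibrium.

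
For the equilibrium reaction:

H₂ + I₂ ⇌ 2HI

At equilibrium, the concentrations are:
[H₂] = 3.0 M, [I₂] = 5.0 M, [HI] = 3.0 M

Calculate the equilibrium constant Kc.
K_c = 0.6000

Kc = ([HI]^2) / ([H₂] × [I₂])
   = ((3.0)^2) / ((3.0)·(5.0))
   = 9 / 15 = 0.6000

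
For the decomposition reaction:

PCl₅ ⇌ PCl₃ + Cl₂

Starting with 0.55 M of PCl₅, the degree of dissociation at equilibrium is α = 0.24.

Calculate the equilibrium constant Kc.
K_c = 0.0417

x = α·[A]₀ = 0.24 × 0.55 = 0.132 M dissociated.
At eq: [PCl₅] = 0.55 − 0.132 = 0.418 M; [PCl₃] = [Cl₂] = x = 0.132 M.
Kc = [PCl₃][Cl₂]/[PCl₅] = (0.132)²/0.418 = 0.04168.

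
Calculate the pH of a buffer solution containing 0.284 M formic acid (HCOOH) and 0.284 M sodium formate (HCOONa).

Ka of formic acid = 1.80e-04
pH = 3.74

pKa = -log(1.80e-04) = 3.74. pH = pKa + log([A⁻]/[HA]) = 3.74 + log(0.284/0.284)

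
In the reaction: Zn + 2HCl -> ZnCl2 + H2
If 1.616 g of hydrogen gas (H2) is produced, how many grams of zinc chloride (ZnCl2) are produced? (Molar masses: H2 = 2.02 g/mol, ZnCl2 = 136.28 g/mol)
Moles of H2 = 1.616 g ÷ 2.02 g/mol = 0.8 mol
Mole ratio: 1 mol ZnCl2 / 1 mol H2
Moles of ZnCl2 = 0.8 × (1/1) = 0.8 mol
Mass of ZnCl2 = 0.8 mol × 136.28 g/mol = 109 g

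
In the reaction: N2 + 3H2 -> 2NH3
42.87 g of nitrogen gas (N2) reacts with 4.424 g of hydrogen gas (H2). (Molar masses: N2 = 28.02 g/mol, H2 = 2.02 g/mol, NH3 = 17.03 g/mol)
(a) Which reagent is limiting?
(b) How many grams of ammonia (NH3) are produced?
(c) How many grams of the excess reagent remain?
(a) H2, (b) 24.86 g, (c) 22.41 g

Moles of N2 = 42.87 g ÷ 28.02 g/mol = 1.52998 mol
Moles of H2 = 4.424 g ÷ 2.02 g/mol = 2.1901 mol
Moles ÷ coefficient: N2: 1.52998/1 = 1.53, H2: 2.1901/3 = 0.73
(a) H2 has the smaller value, so H2 is the limiting reagent.
(b) Moles of NH3 = 2.1901 mol H2 × (2/3) = 1.46007 mol; mass = 1.46007 mol × 17.03 g/mol = 24.86 g
(c) N2 consumed = 2.1901 × (1/3) = 0.730033 mol; remaining = 1.52998 − 0.730033 = 0.799946 mol; mass = 0.799946 mol × 28.02 g/mol = 22.41 g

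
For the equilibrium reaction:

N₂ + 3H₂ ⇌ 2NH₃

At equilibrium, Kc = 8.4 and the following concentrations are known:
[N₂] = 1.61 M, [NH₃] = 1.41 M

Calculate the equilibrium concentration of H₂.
[H₂] = 0.5278 M

Kc = ([NH₃]^2) / ([N₂] × [H₂]^3) = 8.4
[H₂]^3 = (product terms)/(Kc · other reactant terms) = 1.9881 / (8.4 · 1.61) = 0.14701
[H₂] = (0.14701)^(1/3) = 0.5278 M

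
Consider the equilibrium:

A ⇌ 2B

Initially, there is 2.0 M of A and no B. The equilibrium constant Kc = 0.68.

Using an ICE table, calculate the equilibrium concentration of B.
[B] = 1.009 M

ICE: [A] = 2.0 − x, [B] = 2x.
Kc = (2x)²/(2.0 − x) = 0.68 ⇒ 4x² + 0.68x − 1.36 = 0.
x = (−0.68 + √(0.68² + 4·4·1.36))/(2·4) = (−0.68 + √22.222)/8 = 0.50426.
[B] = 2x = 1.009 M.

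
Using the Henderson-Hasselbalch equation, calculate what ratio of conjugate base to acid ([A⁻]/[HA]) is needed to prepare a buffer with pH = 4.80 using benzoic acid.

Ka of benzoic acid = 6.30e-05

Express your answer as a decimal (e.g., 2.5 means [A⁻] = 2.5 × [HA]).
[A⁻]/[HA] = 3.975

pKa = −log(6.30e-05) = 4.2007. pH = pKa + log([A⁻]/[HA]). 4.80 = 4.2007 + log(ratio). log(ratio) = 4.80 − 4.2007 = 0.5993. ratio = 10^(0.5993) = 3.975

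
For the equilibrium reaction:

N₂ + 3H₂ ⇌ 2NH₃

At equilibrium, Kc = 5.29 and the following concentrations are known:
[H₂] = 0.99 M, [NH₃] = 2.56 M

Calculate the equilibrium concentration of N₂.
[N₂] = 1.2768 M

Kc = ([NH₃]^2) / ([N₂] × [H₂]^3) = 5.29
[N₂]^1 = (product terms)/(Kc · other reactant terms) = 6.5536 / (5.29 · 0.9703) = 1.2768
[N₂] = 1.2768 M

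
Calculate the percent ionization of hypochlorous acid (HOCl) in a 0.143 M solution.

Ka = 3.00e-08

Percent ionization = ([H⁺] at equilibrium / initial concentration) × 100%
Percent ionization = 0.0458%

Let x = [H⁺]. Ka = x²/(C - x) ⇒ x² + (3.00e-08)x - (3.00e-08)(0.143) = 0. x = 6.5483e-05. Percent = (6.5483e-05/0.143) × 100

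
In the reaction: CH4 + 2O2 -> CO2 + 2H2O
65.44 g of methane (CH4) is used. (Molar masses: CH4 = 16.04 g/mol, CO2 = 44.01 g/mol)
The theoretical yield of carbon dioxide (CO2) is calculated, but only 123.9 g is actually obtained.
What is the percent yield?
Moles of CH4 = 65.44 g ÷ 16.04 g/mol = 4.0798 mol
Mole ratio: 1 mol CO2 / 1 mol CH4
Moles of CO2 = 4.0798 × (1/1) = 4.0798 mol
Theoretical yield = 4.0798 mol × 44.01 g/mol = 179.55 g
Actual yield = 123.9 g
Percent yield = (123.9 / 179.55) × 100% = 69.0%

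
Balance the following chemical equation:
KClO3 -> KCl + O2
Balanced equation:
2KClO3 -> 2KCl + 3O2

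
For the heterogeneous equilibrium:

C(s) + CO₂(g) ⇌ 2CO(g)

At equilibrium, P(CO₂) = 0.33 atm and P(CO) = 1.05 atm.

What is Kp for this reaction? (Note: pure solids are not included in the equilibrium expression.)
K_p = 3.341

Solid C is excluded.
Kp = P(CO)²/P(CO₂) = (1.05)²/0.33 = 1.103/0.33 = 3.341.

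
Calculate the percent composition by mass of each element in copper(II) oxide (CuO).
Cu: 79.89%, O: 20.11%

Molar mass of CuO = 79.55 g/mol
% Cu = (1 × 63.55) / 79.55 × 100% = 63.55 / 79.55 × 100% = 79.89%
% O = (1 × 16.0) / 79.55 × 100% = 16 / 79.55 × 100% = 20.11%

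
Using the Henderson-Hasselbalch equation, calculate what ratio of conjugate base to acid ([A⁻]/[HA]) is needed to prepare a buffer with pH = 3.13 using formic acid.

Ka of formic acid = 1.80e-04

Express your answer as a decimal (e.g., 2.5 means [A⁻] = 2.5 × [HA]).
[A⁻]/[HA] = 0.243

pKa = −log(1.80e-04) = 3.7447. pH = pKa + log([A⁻]/[HA]). 3.13 = 3.7447 + log(ratio). log(ratio) = 3.13 − 3.7447 = -0.6147. ratio = 10^(-0.6147) = 0.243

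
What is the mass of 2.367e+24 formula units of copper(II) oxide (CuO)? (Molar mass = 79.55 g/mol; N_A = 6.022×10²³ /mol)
Moles = 2.367e+24 ÷ 6.022×10²³ = 3.93059 mol
Mass = 3.93059 mol × 79.55 g/mol = 312.7 g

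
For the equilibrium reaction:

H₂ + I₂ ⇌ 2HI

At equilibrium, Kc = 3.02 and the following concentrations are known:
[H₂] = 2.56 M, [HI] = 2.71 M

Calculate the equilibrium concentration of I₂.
[I₂] = 0.9499 M

Kc = ([HI]^2) / ([H₂] × [I₂]) = 3.02
[I₂]^1 = (product terms)/(Kc · other reactant terms) = 7.3441 / (3.02 · 2.56) = 0.94993
[I₂] = 0.9499 M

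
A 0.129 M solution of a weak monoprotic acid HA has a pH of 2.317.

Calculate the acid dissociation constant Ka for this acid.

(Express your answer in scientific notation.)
K_a = 1.87e-04

[H⁺] = 10^(−pH) = 10^(−2.317) = 4.819e-03 M. For HA ⇌ H⁺ + A⁻, Ka = x²/(C − x) = (4.819e-03)²/(0.129 − 4.819e-03) = 1.87e-04.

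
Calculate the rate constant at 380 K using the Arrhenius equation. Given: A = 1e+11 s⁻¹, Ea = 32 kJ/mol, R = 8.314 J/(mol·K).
3.99e+06 s⁻¹

k = A·exp(-Ea/(R·T)) = 1e+11·exp(-32000/(8.314·380)) = 1e+11·exp(-10.1288) = 1e+11·3.9915e-05 = 3.99e+06 s⁻¹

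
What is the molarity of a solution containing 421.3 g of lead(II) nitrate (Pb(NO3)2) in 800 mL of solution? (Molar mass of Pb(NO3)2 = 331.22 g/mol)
Moles of Pb(NO3)2 = 421.3 g ÷ 331.22 g/mol = 1.27196 mol
Volume = 800 mL = 0.8 L
Molarity = 1.27196 mol ÷ 0.8 L = 1.59 M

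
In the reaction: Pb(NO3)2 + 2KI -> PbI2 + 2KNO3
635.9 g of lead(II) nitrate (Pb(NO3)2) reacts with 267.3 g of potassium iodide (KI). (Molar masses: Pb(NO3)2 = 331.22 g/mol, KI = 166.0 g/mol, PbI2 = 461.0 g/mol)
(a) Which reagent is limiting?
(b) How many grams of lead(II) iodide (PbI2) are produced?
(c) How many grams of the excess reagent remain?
(a) KI, (b) 371.2 g, (c) 369.2 g

Moles of Pb(NO3)2 = 635.9 g ÷ 331.22 g/mol = 1.91987 mol
Moles of KI = 267.3 g ÷ 166.0 g/mol = 1.61024 mol
Moles ÷ coefficient: Pb(NO3)2: 1.91987/1 = 1.92, KI: 1.61024/2 = 0.8051
(a) KI has the smaller value, so KI is the limiting reagent.
(b) Moles of PbI2 = 1.61024 mol KI × (1/2) = 0.80512 mol; mass = 0.80512 mol × 461.0 g/mol = 371.2 g
(c) Pb(NO3)2 consumed = 1.61024 × (1/2) = 0.80512 mol; remaining = 1.91987 − 0.80512 = 1.11475 mol; mass = 1.11475 mol × 331.22 g/mol = 369.2 g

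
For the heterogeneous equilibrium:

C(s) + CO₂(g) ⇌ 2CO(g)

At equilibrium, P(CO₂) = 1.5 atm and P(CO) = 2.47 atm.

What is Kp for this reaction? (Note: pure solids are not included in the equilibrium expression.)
K_p = 4.067

Solid C is excluded.
Kp = P(CO)²/P(CO₂) = (2.47)²/1.5 = 6.101/1.5 = 4.067.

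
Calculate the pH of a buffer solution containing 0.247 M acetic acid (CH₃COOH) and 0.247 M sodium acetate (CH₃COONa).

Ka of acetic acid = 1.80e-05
pH = 4.74

pKa = -log(1.80e-05) = 4.74. pH = pKa + log([A⁻]/[HA]) = 4.74 + log(0.247/0.247)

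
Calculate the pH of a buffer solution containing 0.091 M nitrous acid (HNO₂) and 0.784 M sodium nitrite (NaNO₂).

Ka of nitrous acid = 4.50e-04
pH = 4.28

pKa = -log(4.50e-04) = 3.35. pH = pKa + log([A⁻]/[HA]) = 3.35 + log(0.784/0.091)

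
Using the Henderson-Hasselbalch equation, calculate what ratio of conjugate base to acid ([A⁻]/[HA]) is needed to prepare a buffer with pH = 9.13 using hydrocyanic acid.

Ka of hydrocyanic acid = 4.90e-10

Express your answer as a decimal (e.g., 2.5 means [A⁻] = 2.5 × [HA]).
[A⁻]/[HA] = 0.661

pKa = −log(4.90e-10) = 9.3098. pH = pKa + log([A⁻]/[HA]). 9.13 = 9.3098 + log(ratio). log(ratio) = 9.13 − 9.3098 = -0.1798. ratio = 10^(-0.1798) = 0.661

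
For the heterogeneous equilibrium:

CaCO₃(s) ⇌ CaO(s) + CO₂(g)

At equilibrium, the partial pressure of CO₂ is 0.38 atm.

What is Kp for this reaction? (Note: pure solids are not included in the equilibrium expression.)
K_p = 0.38

Solids (CaCO₃, CaO) have activity 1 and are excluded.
Kp = P(CO₂) = 0.38.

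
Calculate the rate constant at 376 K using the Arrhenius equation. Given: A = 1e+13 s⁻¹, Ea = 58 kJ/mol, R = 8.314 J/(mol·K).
8.75e+04 s⁻¹

k = A·exp(-Ea/(R·T)) = 1e+13·exp(-58000/(8.314·376)) = 1e+13·exp(-18.5537) = 1e+13·8.7546e-09 = 8.75e+04 s⁻¹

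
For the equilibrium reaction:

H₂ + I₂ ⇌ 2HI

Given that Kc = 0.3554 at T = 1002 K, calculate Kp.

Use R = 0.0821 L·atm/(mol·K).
K_p = 0.3554

Δn = (moles gaseous products) − (moles gaseous reactants) = 0
T = 1002 K; RT = 0.0821 × 1002 = 82.2642
Kp = Kc·(RT)^Δn = 0.3554 × (82.2642)^0 = 0.3554 × 1 = 0.3554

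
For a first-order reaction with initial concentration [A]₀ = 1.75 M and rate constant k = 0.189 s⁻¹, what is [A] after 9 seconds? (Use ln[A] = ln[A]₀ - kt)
0.3194 M

ln[A] = ln[A]₀ - k·t = ln(1.75) - (0.189)·(9) = 0.5596 - 1.7010 = -1.1414
[A] = e^(-1.1414) = 0.3194 M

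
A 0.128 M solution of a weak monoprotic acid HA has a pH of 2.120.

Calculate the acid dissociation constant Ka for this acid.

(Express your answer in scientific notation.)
K_a = 4.78e-04

[H⁺] = 10^(−pH) = 10^(−2.120) = 7.586e-03 M. For HA ⇌ H⁺ + A⁻, Ka = x²/(C − x) = (7.586e-03)²/(0.128 − 7.586e-03) = 4.78e-04.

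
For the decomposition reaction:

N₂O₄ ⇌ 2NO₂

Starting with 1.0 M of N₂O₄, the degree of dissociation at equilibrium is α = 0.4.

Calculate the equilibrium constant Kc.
K_c = 1.0667

x = α·[A]₀ = 0.4 × 1.0 = 0.4 M dissociated.
At eq: [N₂O₄] = 1.0 − 0.4 = 0.6 M; [NO₂] = 2x = 0.8 M.
Kc = [NO₂]²/[N₂O₄] = (0.8)²/0.6 = 1.067.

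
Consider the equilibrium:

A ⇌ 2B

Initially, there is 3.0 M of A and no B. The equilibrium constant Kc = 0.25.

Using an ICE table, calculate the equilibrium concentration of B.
[B] = 0.806 M

ICE: [A] = 3.0 − x, [B] = 2x.
Kc = (2x)²/(3.0 − x) = 0.25 ⇒ 4x² + 0.25x − 0.75 = 0.
x = (−0.25 + √(0.25² + 4·4·0.75))/(2·4) = (−0.25 + √12.062)/8 = 0.40289.
[B] = 2x = 0.806 M.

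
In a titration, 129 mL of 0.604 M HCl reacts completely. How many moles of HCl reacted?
Moles = Molarity × Volume (L)
Moles = 0.604 M × 0.129 L = 0.07792 mol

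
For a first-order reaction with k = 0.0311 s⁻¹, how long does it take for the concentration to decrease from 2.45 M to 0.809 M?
35.63 s

From ln[A] = ln[A]₀ - k·t: t = ln([A]₀/[A])/k = ln(2.45/0.809)/0.0311 = ln(3.0284)/0.0311 = 1.1080/0.0311 = 35.63 s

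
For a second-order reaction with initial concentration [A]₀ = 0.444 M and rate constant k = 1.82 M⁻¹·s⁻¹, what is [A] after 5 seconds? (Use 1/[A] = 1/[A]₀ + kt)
0.0881 M

1/[A] = 1/[A]₀ + k·t = 1/0.444 + (1.82)·(5) = 2.2523 + 9.1000 = 11.3523
[A] = 1/11.3523 = 0.0881 M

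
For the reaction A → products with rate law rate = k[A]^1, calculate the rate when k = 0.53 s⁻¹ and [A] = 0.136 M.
0.07208 M/s

rate = k·[A]^1 = 0.53·(0.136)^1 = 0.53·0.136 = 0.07208 M/s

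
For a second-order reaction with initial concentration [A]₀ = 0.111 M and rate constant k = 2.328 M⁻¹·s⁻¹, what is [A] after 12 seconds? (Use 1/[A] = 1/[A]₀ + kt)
0.0271 M

1/[A] = 1/[A]₀ + k·t = 1/0.111 + (2.328)·(12) = 9.0090 + 27.9360 = 36.9450
[A] = 1/36.9450 = 0.0271 M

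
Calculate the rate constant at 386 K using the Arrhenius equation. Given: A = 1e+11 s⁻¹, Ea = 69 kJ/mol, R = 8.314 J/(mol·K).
4.60e+01 s⁻¹

k = A·exp(-Ea/(R·T)) = 1e+11·exp(-69000/(8.314·386)) = 1e+11·exp(-21.5007) = 1e+11·4.5960e-10 = 4.60e+01 s⁻¹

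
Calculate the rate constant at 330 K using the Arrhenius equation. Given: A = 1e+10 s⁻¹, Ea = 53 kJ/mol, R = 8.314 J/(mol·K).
4.08e+01 s⁻¹

k = A·exp(-Ea/(R·T)) = 1e+10·exp(-53000/(8.314·330)) = 1e+10·exp(-19.3175) = 1e+10·4.0785e-09 = 4.08e+01 s⁻¹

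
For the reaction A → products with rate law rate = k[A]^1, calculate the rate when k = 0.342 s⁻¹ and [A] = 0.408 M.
0.1395 M/s

rate = k·[A]^1 = 0.342·(0.408)^1 = 0.342·0.408 = 0.1395 M/s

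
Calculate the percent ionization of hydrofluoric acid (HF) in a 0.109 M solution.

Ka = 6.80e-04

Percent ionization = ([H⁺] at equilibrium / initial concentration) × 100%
Percent ionization = 7.59%

Let x = [H⁺]. Ka = x²/(C - x) ⇒ x² + (6.80e-04)x - (6.80e-04)(0.109) = 0. x = 8.2760e-03. Percent = (8.2760e-03/0.109) × 100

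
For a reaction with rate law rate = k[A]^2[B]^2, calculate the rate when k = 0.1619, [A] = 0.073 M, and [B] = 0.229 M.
4.524e-05 M/s

rate = k·[A]^2·[B]^2 = 0.1619·(0.073)^2·(0.229)^2 = 0.1619·0.005329·0.052441 = 4.524e-05 M/s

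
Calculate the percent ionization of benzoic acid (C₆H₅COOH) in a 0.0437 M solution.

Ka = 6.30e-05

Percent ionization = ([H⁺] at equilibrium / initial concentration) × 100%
Percent ionization = 3.73%

Let x = [H⁺]. Ka = x²/(C - x) ⇒ x² + (6.30e-05)x - (6.30e-05)(0.0437) = 0. x = 1.6280e-03. Percent = (1.6280e-03/0.0437) × 100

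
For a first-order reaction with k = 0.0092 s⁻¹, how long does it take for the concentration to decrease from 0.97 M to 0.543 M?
63.06 s

From ln[A] = ln[A]₀ - k·t: t = ln([A]₀/[A])/k = ln(0.97/0.543)/0.0092 = ln(1.7864)/0.0092 = 0.5802/0.0092 = 63.06 s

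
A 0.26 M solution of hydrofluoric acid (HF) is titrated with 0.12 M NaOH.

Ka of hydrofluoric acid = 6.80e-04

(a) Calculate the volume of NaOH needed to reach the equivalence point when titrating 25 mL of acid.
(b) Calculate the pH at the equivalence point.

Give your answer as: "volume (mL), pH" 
V = 54.2 mL, pH = 8.04

(a) At equivalence: moles acid = moles base.
moles acid = 0.26 × 0.025 = 0.0065 mol; V_NaOH = 0.0065/0.12 = 0.05417 L = 54.2 mL.
(b) At equivalence, all acid → conjugate base A⁻ at [A⁻] = 0.0065/0.07917 = 0.08211 M.
Kb = Kw/Ka = 1.0e-14/6.80e-04 = 1.471e-11; [OH⁻] = √(Kb·[A⁻]) = 1.099e-06; pOH = 5.96; pH = 14 − pOH = 8.04.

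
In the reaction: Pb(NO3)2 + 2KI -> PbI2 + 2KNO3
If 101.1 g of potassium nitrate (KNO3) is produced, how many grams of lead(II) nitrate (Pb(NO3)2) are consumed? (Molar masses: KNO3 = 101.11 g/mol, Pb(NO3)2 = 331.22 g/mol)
Moles of KNO3 = 101.1 g ÷ 101.11 g/mol = 0.999901 mol
Mole ratio: 1 mol Pb(NO3)2 / 2 mol KNO3
Moles of Pb(NO3)2 = 0.999901 × (1/2) = 0.499951 mol
Mass of Pb(NO3)2 = 0.499951 mol × 331.22 g/mol = 165.6 g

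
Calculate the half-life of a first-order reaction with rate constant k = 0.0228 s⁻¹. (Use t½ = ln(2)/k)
30.40 s

t½ = ln(2)/k = 0.6931/0.0228 = 30.40 s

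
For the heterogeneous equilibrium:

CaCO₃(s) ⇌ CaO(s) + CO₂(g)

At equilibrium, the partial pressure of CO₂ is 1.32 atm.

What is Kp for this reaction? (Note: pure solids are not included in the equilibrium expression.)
K_p = 1.32

Solids (CaCO₃, CaO) have activity 1 and are excluded.
Kp = P(CO₂) = 1.32.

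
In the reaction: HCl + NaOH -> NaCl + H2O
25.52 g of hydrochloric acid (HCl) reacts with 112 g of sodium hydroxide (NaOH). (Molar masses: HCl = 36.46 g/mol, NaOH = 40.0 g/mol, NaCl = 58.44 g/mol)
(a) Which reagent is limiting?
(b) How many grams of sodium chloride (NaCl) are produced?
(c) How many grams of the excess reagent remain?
(a) HCl, (b) 40.9 g, (c) 84 g

Moles of HCl = 25.52 g ÷ 36.46 g/mol = 0.699945 mol
Moles of NaOH = 112 g ÷ 40.0 g/mol = 2.8 mol
Moles ÷ coefficient: HCl: 0.699945/1 = 0.6999, NaOH: 2.8/1 = 2.8
(a) HCl has the smaller value, so HCl is the limiting reagent.
(b) Moles of NaCl = 0.699945 mol HCl × (1/1) = 0.699945 mol; mass = 0.699945 mol × 58.44 g/mol = 40.9 g
(c) NaOH consumed = 0.699945 × (1/1) = 0.699945 mol; remaining = 2.8 − 0.699945 = 2.10005 mol; mass = 2.10005 mol × 40.0 g/mol = 84 g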